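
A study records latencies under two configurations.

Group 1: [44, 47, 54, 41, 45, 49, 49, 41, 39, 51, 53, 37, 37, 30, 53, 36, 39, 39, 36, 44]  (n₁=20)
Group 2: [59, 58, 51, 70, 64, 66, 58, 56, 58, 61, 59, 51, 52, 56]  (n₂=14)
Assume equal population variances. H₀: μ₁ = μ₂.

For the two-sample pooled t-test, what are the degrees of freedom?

degrees of freedom = 32

df = n₁ + n₂ − 2 = 20 + 14 − 2 = 32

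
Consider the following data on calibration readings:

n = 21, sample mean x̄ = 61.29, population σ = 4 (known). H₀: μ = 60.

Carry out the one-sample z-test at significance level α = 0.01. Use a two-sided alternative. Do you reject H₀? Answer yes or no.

reject H₀: no

SE = σ/√n = 4/√21 = 0.8729
z = (x̄−μ₀)/SE = (61.29−60)/0.8729 = 1.4779
p-value (two-sided) = 0.13944
At α=0.01: p ≥ α → fail to reject H₀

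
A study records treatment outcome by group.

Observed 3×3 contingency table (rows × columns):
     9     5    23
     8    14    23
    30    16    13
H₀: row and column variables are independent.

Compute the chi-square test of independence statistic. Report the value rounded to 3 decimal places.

test statistic = 22.453

Row totals [37, 45, 59], col totals [47, 35, 59], n=141
χ² = (9−12.33)²/12.33 + (5−9.18)²/9.18 + (23−15.48)²/15.48 + (8−15.00)²/15.00 + (14−11.17)²/11.17 + (23−18.83)²/18.83 + (30−19.67)²/19.67 + (16−14.65)²/14.65 + (13−24.69)²/24.69 = 22.4529
df = 4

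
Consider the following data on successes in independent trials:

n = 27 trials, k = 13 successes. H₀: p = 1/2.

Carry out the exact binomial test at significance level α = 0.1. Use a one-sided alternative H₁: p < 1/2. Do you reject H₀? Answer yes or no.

reject H₀: no

Exact binomial: n=27, k=13, p₀=1/2=0.5000
P(X≤13) from Σ C(n,i)·p₀^i·(1−p₀)^(n−i)
p-value (one-sided, H₁ less) = 0.50000
At α=0.1: p ≥ α → fail to reject H₀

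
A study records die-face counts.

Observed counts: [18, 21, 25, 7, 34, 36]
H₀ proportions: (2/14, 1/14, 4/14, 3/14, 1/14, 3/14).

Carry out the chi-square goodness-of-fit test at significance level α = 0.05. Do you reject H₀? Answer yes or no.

n = 141; E_i = n·p_i = [20.14, 10.07, 40.29, 30.21, 10.07, 30.21]
χ² = (18−20.14)²/20.14 + (21−10.07)²/10.07 + (25−40.29)²/40.29 + (7−30.21)²/30.21 + (34−10.07)²/10.07 + (36−30.21)²/30.21 = 93.6820
df = 5
p-value (upper-tail) = 0.00000
At α=0.05: p < α → reject H₀

reject H₀: yes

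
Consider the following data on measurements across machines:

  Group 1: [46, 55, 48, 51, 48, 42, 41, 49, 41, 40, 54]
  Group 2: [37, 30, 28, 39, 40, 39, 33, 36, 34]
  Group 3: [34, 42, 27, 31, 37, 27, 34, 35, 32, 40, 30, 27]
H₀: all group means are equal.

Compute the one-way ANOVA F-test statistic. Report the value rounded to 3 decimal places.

test statistic = 25.537

Group means [46.82, 35.11, 33.00], grand mean 38.344
SSB = Σnᵢ(x̄ᵢ−x̄)² = 1226.693; SSW = ΣΣ(x−x̄ᵢ)² = 696.525
MSB = 1226.693/2 = 613.3467; MSW = 696.525/29 = 24.0181
F = MSB/MSW = 25.5368
df = (2, 29)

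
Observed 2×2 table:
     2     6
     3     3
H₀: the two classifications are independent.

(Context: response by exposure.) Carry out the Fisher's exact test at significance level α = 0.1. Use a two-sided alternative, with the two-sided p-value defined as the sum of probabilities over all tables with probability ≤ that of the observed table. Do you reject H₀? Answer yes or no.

reject H₀: no

Margins: r₁=8, r₂=6, c₁=5, c₂=9, n=14
p_obs = C(8,2)·C(6,3)/C(14,5); sum pmf over tables with pmf ≤ p_obs
p-value (two-sided) = 0.58042
At α=0.1: p ≥ α → fail to reject H₀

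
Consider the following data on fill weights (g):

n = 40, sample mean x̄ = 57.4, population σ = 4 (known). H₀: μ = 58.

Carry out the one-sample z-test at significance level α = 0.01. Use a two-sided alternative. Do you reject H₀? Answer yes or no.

reject H₀: no

SE = σ/√n = 4/√40 = 0.6325
z = (x̄−μ₀)/SE = (57.4−58)/0.6325 = -0.9487
p-value (two-sided) = 0.34278
At α=0.01: p ≥ α → fail to reject H₀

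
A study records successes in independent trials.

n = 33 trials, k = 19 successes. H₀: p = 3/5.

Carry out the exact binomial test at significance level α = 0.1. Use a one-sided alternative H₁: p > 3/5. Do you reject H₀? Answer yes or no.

reject H₀: no

Exact binomial: n=33, k=19, p₀=3/5=0.6000
P(X≥19) from Σ C(n,i)·p₀^i·(1−p₀)^(n−i)
p-value (one-sided, H₁ greater) = 0.68097
At α=0.1: p ≥ α → fail to reject H₀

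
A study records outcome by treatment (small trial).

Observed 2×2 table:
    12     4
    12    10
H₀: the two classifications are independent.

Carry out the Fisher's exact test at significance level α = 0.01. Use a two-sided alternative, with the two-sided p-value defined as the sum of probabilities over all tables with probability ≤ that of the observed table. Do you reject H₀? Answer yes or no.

Margins: r₁=16, r₂=22, c₁=24, c₂=14, n=38
p_obs = C(16,12)·C(22,12)/C(38,24); sum pmf over tables with pmf ≤ p_obs
p-value (two-sided) = 0.30871
At α=0.01: p ≥ α → fail to reject H₀

reject H₀: no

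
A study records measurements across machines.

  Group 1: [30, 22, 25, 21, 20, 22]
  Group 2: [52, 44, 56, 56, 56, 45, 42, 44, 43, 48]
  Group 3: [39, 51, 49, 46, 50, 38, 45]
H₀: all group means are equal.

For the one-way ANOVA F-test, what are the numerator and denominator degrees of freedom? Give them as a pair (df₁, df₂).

degrees of freedom = [2, 20]

k = 3 groups, N = 23 total
df = (k−1, N−k) = (3−1, 23−3) = (2, 20)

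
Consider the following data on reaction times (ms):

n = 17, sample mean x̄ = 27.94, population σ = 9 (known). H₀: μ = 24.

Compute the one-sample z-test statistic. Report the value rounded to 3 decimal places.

test statistic = 1.805

SE = σ/√n = 9/√17 = 2.1828
z = (x̄−μ₀)/SE = (27.94−24)/2.1828 = 1.8050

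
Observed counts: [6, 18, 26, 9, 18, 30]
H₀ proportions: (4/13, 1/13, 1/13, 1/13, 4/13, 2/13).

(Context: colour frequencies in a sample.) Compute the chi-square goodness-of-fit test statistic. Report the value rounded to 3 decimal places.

n = 107; E_i = n·p_i = [32.92, 8.23, 8.23, 8.23, 32.92, 16.46]
χ² = (6−32.92)²/32.92 + (18−8.23)²/8.23 + (26−8.23)²/8.23 + (9−8.23)²/8.23 + (18−32.92)²/32.92 + (30−16.46)²/16.46 = 89.9439
df = 5

test statistic = 89.944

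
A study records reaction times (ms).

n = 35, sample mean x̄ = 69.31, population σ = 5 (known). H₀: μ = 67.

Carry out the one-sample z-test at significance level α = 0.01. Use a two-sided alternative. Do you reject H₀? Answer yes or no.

reject H₀: yes

SE = σ/√n = 5/√35 = 0.8452
z = (x̄−μ₀)/SE = (69.31−67)/0.8452 = 2.7332
p-value (two-sided) = 0.00627
At α=0.01: p < α → reject H₀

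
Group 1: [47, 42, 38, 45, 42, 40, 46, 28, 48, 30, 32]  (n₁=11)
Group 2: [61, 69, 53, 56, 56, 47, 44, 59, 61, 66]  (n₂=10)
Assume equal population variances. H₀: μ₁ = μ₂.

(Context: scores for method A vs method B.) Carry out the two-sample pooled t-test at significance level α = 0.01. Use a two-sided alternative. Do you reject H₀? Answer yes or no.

reject H₀: yes

x̄₁=39.818, s₁=7.026, n₁=11
x̄₂=57.200, s₂=7.800, n₂=10
s_p² = [10·7.026² + 9·7.800²]/19 = 54.8019
SE = √(s_p²·(1/11+1/10)) = 3.2345
t = (39.818−57.200)/3.2345 = -5.3738
df = 19
p-value (two-sided) = 0.00003
At α=0.01: p < α → reject H₀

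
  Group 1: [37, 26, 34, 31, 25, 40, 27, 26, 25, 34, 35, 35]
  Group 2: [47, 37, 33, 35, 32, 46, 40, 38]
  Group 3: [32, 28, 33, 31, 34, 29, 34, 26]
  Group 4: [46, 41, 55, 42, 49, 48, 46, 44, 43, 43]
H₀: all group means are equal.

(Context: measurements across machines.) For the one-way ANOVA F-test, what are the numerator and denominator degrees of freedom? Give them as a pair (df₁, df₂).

k = 4 groups, N = 38 total
df = (k−1, N−k) = (4−1, 38−4) = (3, 34)

degrees of freedom = [3, 34]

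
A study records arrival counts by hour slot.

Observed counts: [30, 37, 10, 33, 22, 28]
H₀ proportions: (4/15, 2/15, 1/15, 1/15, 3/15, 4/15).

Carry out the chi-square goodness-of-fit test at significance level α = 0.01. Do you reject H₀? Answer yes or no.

n = 160; E_i = n·p_i = [42.67, 21.33, 10.67, 10.67, 32.00, 42.67]
χ² = (30−42.67)²/42.67 + (37−21.33)²/21.33 + (10−10.67)²/10.67 + (33−10.67)²/10.67 + (22−32.00)²/32.00 + (28−42.67)²/42.67 = 70.2344
df = 5
p-value (upper-tail) = 0.00000
At α=0.01: p < α → reject H₀

reject H₀: yes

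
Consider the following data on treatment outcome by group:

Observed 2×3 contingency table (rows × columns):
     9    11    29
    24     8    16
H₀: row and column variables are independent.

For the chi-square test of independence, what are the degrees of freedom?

degrees of freedom = 2

df = (r−1)(c−1) = (2−1)·(3−1) = 2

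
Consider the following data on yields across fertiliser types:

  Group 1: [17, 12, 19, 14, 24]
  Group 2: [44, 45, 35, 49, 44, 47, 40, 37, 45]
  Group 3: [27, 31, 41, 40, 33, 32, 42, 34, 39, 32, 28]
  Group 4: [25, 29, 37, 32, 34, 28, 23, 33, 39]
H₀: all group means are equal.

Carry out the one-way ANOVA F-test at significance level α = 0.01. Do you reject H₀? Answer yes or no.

Group means [17.20, 42.89, 34.45, 31.11], grand mean 33.265
SSB = Σnᵢ(x̄ᵢ−x̄)² = 2181.313; SSW = ΣΣ(x−x̄ᵢ)² = 759.305
MSB = 2181.313/3 = 727.1042; MSW = 759.305/30 = 25.3102
F = MSB/MSW = 28.7278
df = (3, 30)
p-value (upper-tail) = 0.00000
At α=0.01: p < α → reject H₀

reject H₀: yes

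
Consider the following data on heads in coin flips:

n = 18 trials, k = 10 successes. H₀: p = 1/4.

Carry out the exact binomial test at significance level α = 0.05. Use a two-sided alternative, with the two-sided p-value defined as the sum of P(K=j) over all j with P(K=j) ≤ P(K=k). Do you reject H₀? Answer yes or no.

Exact binomial: n=18, k=10, p₀=1/4=0.2500
P(X=j) = C(n,j)·p₀^j·(1−p₀)^(n−j); p = Σ P(X=j) over j with P(X=j) ≤ P(X=10)
p-value (two-sided) = 0.00542
At α=0.05: p < α → reject H₀

reject H₀: yes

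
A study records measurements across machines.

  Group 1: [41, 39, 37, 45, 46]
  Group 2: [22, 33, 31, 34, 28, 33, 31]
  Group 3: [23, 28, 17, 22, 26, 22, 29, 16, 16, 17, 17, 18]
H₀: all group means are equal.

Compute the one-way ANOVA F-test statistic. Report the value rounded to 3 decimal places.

Group means [41.60, 30.29, 20.92], grand mean 27.958
SSB = Σnᵢ(x̄ᵢ−x̄)² = 1563.413; SSW = ΣΣ(x−x̄ᵢ)² = 413.545
MSB = 1563.413/2 = 781.7065; MSW = 413.545/21 = 19.6926
F = MSB/MSW = 39.6954
df = (2, 21)

test statistic = 39.695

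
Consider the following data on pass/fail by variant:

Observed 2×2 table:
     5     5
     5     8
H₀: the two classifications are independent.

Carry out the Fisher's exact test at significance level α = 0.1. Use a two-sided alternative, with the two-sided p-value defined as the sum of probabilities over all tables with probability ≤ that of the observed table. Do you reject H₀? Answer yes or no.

Margins: r₁=10, r₂=13, c₁=10, c₂=13, n=23
p_obs = C(10,5)·C(13,5)/C(23,10); sum pmf over tables with pmf ≤ p_obs
p-value (two-sided) = 0.68502
At α=0.1: p ≥ α → fail to reject H₀

reject H₀: no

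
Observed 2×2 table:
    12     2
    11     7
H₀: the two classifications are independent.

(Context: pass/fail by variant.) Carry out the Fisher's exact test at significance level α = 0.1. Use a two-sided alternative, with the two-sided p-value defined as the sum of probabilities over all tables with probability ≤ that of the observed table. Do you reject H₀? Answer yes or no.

Margins: r₁=14, r₂=18, c₁=23, c₂=9, n=32
p_obs = C(14,12)·C(18,11)/C(32,23); sum pmf over tables with pmf ≤ p_obs
p-value (two-sided) = 0.23491
At α=0.1: p ≥ α → fail to reject H₀

reject H₀: no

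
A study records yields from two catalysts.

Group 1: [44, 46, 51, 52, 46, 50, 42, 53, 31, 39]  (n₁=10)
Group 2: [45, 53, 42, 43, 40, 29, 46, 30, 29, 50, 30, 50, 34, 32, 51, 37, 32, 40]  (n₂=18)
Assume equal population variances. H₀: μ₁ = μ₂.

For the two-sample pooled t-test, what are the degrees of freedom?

degrees of freedom = 26

df = n₁ + n₂ − 2 = 10 + 18 − 2 = 26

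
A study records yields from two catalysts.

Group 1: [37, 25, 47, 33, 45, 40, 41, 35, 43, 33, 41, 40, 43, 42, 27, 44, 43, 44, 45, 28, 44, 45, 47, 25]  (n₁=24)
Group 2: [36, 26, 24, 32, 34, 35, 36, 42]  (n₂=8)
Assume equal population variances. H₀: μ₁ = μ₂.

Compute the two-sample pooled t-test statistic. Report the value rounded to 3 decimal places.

x̄₁=39.042, s₁=7.000, n₁=24
x̄₂=33.125, s₂=5.793, n₂=8
s_p² = [23·7.000² + 7·5.793²]/30 = 45.3944
SE = √(s_p²·(1/24+1/8)) = 2.7506
t = (39.042−33.125)/2.7506 = 2.1511
df = 30

test statistic = 2.151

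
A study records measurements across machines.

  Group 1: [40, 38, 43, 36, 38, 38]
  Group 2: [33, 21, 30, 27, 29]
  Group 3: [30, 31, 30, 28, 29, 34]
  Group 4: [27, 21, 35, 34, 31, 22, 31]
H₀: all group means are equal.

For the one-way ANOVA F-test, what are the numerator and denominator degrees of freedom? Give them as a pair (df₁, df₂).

degrees of freedom = [3, 20]

k = 4 groups, N = 24 total
df = (k−1, N−k) = (4−1, 24−4) = (3, 20)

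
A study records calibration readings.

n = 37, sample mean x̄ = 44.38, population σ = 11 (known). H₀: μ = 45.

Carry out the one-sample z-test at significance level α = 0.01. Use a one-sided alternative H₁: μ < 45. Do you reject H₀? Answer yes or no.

SE = σ/√n = 11/√37 = 1.8084
z = (x̄−μ₀)/SE = (44.38−45)/1.8084 = -0.3428
p-value (one-sided, H₁ less) = 0.36586
At α=0.01: p ≥ α → fail to reject H₀

reject H₀: no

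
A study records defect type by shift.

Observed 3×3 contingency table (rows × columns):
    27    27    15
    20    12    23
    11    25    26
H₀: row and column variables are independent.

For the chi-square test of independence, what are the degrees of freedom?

degrees of freedom = 4

df = (r−1)(c−1) = (3−1)·(3−1) = 4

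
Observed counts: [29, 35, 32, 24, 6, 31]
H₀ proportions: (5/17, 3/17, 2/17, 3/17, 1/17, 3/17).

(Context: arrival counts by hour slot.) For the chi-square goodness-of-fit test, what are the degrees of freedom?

degrees of freedom = 5

df = k − 1 = 6 − 1 = 5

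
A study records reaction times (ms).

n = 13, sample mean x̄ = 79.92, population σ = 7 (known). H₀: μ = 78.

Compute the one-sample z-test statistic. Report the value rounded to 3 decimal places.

SE = σ/√n = 7/√13 = 1.9415
z = (x̄−μ₀)/SE = (79.92−78)/1.9415 = 0.9890

test statistic = 0.989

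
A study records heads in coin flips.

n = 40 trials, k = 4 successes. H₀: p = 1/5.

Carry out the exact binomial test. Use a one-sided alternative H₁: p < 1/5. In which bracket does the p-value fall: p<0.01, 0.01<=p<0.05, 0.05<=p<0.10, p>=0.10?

Exact binomial: n=40, k=4, p₀=1/5=0.2000
P(X≤4) from Σ C(n,i)·p₀^i·(1−p₀)^(n−i)
p-value (one-sided, H₁ less) = 0.07591
→ bracket: 0.05<=p<0.10

p-value bracket: 0.05<=p<0.10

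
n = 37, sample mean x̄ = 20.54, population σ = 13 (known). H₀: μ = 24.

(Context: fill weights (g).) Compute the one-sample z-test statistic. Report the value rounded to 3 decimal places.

test statistic = -1.619

SE = σ/√n = 13/√37 = 2.1372
z = (x̄−μ₀)/SE = (20.54−24)/2.1372 = -1.6190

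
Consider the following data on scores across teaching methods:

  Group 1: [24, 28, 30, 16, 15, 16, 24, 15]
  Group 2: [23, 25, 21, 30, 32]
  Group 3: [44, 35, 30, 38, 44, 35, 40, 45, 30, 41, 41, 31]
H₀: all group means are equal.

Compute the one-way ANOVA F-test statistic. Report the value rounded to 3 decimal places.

test statistic = 23.065

Group means [21.00, 26.20, 37.83], grand mean 30.120
SSB = Σnᵢ(x̄ᵢ−x̄)² = 1456.173; SSW = ΣΣ(x−x̄ᵢ)² = 694.467
MSB = 1456.173/2 = 728.0867; MSW = 694.467/22 = 31.5667
F = MSB/MSW = 23.0650
df = (2, 22)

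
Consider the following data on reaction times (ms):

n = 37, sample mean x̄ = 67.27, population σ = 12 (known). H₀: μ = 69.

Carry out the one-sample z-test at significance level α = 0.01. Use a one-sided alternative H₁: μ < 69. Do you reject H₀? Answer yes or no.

reject H₀: no

SE = σ/√n = 12/√37 = 1.9728
z = (x̄−μ₀)/SE = (67.27−69)/1.9728 = -0.8769
p-value (one-sided, H₁ less) = 0.19026
At α=0.01: p ≥ α → fail to reject H₀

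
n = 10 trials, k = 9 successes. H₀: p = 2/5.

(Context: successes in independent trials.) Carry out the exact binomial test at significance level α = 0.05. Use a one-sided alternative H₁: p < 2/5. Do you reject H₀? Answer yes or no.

Exact binomial: n=10, k=9, p₀=2/5=0.4000
P(X≤9) from Σ C(n,i)·p₀^i·(1−p₀)^(n−i)
p-value (one-sided, H₁ less) = 0.99990
At α=0.05: p ≥ α → fail to reject H₀

reject H₀: no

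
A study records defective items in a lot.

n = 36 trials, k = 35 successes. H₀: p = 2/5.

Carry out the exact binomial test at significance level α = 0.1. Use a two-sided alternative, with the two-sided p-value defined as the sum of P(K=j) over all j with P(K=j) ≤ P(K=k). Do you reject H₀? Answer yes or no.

Exact binomial: n=36, k=35, p₀=2/5=0.4000
P(X=j) = C(n,j)·p₀^j·(1−p₀)^(n−j); p = Σ P(X=j) over j with P(X=j) ≤ P(X=35)
p-value (two-sided) = 0.00000
At α=0.1: p < α → reject H₀

reject H₀: yes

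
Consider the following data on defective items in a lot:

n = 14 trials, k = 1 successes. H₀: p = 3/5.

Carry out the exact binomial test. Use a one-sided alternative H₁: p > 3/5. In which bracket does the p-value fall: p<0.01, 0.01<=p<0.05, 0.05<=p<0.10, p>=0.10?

Exact binomial: n=14, k=1, p₀=3/5=0.6000
P(X≥1) from Σ C(n,i)·p₀^i·(1−p₀)^(n−i)
p-value (one-sided, H₁ greater) = 1.00000
→ bracket: p>=0.10

p-value bracket: p>=0.10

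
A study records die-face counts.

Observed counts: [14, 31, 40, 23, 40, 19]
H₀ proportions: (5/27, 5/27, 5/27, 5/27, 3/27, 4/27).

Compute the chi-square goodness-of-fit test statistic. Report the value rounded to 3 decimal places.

n = 167; E_i = n·p_i = [30.93, 30.93, 30.93, 30.93, 18.56, 24.74]
χ² = (14−30.93)²/30.93 + (31−30.93)²/30.93 + (40−30.93)²/30.93 + (23−30.93)²/30.93 + (40−18.56)²/18.56 + (19−24.74)²/24.74 = 40.0728
df = 5

test statistic = 40.073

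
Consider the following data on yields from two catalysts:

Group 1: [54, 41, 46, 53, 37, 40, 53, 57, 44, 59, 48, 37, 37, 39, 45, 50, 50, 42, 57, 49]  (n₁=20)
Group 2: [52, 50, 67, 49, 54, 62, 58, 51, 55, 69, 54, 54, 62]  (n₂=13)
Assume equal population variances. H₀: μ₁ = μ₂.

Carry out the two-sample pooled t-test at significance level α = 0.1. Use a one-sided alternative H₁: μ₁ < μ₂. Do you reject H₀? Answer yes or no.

reject H₀: yes

x̄₁=46.900, s₁=7.166, n₁=20
x̄₂=56.692, s₂=6.447, n₂=13
s_p² = [19·7.166² + 12·6.447²]/31 = 47.5667
SE = √(s_p²·(1/20+1/13)) = 2.4571
t = (46.900−56.692)/2.4571 = -3.9853
df = 31
p-value (one-sided, H₁ less) = 0.00019
At α=0.1: p < α → reject H₀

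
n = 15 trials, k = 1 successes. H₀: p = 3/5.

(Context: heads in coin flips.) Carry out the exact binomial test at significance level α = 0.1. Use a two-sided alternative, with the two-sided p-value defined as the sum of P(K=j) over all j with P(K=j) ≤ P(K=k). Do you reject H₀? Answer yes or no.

Exact binomial: n=15, k=1, p₀=3/5=0.6000
P(X=j) = C(n,j)·p₀^j·(1−p₀)^(n−j); p = Σ P(X=j) over j with P(X=j) ≤ P(X=1)
p-value (two-sided) = 0.00003
At α=0.1: p < α → reject H₀

reject H₀: yes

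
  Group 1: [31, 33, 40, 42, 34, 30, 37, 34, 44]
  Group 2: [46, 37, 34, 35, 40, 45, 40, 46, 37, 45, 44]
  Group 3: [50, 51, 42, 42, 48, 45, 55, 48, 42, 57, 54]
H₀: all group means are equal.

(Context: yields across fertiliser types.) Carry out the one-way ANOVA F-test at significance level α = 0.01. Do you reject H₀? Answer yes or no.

reject H₀: yes

Group means [36.11, 40.82, 48.55], grand mean 42.194
SSB = Σnᵢ(x̄ᵢ−x̄)² = 797.586; SSW = ΣΣ(x−x̄ᵢ)² = 697.253
MSB = 797.586/2 = 398.7931; MSW = 697.253/28 = 24.9019
F = MSB/MSW = 16.0146
df = (2, 28)
p-value (upper-tail) = 0.00002
At α=0.01: p < α → reject H₀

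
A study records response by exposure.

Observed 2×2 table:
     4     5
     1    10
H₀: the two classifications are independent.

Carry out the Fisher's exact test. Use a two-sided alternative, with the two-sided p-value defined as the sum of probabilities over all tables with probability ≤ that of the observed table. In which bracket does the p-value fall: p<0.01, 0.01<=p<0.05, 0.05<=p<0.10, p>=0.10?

p-value bracket: p>=0.10

Margins: r₁=9, r₂=11, c₁=5, c₂=15, n=20
p_obs = C(9,4)·C(11,1)/C(20,5); sum pmf over tables with pmf ≤ p_obs
p-value (two-sided) = 0.12732
→ bracket: p>=0.10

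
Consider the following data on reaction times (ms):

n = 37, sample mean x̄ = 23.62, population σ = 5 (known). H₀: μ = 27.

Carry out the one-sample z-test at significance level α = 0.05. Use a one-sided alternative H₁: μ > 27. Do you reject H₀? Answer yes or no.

SE = σ/√n = 5/√37 = 0.8220
z = (x̄−μ₀)/SE = (23.62−27)/0.8220 = -4.1119
p-value (one-sided, H₁ greater) = 0.99998
At α=0.05: p ≥ α → fail to reject H₀

reject H₀: no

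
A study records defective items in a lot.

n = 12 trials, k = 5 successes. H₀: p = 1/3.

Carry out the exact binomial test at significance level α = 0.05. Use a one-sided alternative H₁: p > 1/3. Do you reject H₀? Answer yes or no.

Exact binomial: n=12, k=5, p₀=1/3=0.3333
P(X≥5) from Σ C(n,i)·p₀^i·(1−p₀)^(n−i)
p-value (one-sided, H₁ greater) = 0.36848
At α=0.05: p ≥ α → fail to reject H₀

reject H₀: no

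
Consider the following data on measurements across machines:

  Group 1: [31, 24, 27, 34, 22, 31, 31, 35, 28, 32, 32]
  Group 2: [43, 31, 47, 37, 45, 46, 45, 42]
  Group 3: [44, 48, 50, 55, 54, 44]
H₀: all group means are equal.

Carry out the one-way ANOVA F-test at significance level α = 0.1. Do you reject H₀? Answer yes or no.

reject H₀: yes

Group means [29.73, 42.00, 49.17], grand mean 38.320
SSB = Σnᵢ(x̄ᵢ−x̄)² = 1626.425; SSW = ΣΣ(x−x̄ᵢ)² = 483.015
MSB = 1626.425/2 = 813.2124; MSW = 483.015/22 = 21.9552
F = MSB/MSW = 37.0396
df = (2, 22)
p-value (upper-tail) = 0.00000
At α=0.1: p < α → reject H₀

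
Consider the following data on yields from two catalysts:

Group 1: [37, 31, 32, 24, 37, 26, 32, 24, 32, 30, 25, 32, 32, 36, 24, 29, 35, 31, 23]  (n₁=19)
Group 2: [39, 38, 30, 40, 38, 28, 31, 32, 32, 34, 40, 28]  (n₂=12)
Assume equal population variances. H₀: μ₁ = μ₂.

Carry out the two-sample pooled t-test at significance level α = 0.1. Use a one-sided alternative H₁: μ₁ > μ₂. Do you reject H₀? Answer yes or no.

x̄₁=30.105, s₁=4.593, n₁=19
x̄₂=34.167, s₂=4.609, n₂=12
s_p² = [18·4.593² + 11·4.609²]/29 = 21.1537
SE = √(s_p²·(1/19+1/12)) = 1.6959
t = (30.105−34.167)/1.6959 = -2.3948
df = 29
p-value (one-sided, H₁ greater) = 0.98834
At α=0.1: p ≥ α → fail to reject H₀

reject H₀: no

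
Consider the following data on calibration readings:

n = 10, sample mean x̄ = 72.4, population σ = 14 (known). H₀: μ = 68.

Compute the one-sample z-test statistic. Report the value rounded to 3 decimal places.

SE = σ/√n = 14/√10 = 4.4272
z = (x̄−μ₀)/SE = (72.4−68)/4.4272 = 0.9939

test statistic = 0.994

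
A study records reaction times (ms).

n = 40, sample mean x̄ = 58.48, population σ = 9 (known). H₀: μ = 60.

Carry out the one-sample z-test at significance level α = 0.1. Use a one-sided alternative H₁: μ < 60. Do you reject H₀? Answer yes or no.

SE = σ/√n = 9/√40 = 1.4230
z = (x̄−μ₀)/SE = (58.48−60)/1.4230 = -1.0681
p-value (one-sided, H₁ less) = 0.14273
At α=0.1: p ≥ α → fail to reject H₀

reject H₀: no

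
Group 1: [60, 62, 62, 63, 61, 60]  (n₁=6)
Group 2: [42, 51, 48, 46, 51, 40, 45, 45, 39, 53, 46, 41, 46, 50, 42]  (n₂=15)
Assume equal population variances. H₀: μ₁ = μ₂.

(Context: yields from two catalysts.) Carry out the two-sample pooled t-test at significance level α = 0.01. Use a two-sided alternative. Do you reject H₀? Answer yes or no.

x̄₁=61.333, s₁=1.211, n₁=6
x̄₂=45.667, s₂=4.320, n₂=15
s_p² = [5·1.211² + 14·4.320²]/19 = 14.1404
SE = √(s_p²·(1/6+1/15)) = 1.8164
t = (61.333−45.667)/1.8164 = 8.6250
df = 19
p-value (two-sided) = 0.00000
At α=0.01: p < α → reject H₀

reject H₀: yes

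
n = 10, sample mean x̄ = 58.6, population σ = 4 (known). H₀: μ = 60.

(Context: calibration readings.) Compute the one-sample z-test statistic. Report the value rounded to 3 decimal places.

SE = σ/√n = 4/√10 = 1.2649
z = (x̄−μ₀)/SE = (58.6−60)/1.2649 = -1.1068

test statistic = -1.107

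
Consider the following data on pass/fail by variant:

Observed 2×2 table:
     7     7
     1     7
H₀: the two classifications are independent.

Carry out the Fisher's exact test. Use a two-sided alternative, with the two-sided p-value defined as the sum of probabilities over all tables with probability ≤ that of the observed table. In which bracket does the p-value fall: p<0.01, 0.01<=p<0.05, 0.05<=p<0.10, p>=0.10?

p-value bracket: p>=0.10

Margins: r₁=14, r₂=8, c₁=8, c₂=14, n=22
p_obs = C(14,7)·C(8,1)/C(22,8); sum pmf over tables with pmf ≤ p_obs
p-value (two-sided) = 0.16732
→ bracket: p>=0.10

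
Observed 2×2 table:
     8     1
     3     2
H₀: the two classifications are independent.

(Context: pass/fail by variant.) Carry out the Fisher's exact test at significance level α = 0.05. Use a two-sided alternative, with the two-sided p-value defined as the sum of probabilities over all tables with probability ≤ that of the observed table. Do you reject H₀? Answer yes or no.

reject H₀: no

Margins: r₁=9, r₂=5, c₁=11, c₂=3, n=14
p_obs = C(9,8)·C(5,3)/C(14,11); sum pmf over tables with pmf ≤ p_obs
p-value (two-sided) = 0.50549
At α=0.05: p ≥ α → fail to reject H₀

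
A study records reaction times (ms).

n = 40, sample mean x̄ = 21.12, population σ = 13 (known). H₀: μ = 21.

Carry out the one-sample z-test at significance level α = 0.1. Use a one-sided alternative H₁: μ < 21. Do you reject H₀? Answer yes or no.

reject H₀: no

SE = σ/√n = 13/√40 = 2.0555
z = (x̄−μ₀)/SE = (21.12−21)/2.0555 = 0.0584
p-value (one-sided, H₁ less) = 0.52328
At α=0.1: p ≥ α → fail to reject H₀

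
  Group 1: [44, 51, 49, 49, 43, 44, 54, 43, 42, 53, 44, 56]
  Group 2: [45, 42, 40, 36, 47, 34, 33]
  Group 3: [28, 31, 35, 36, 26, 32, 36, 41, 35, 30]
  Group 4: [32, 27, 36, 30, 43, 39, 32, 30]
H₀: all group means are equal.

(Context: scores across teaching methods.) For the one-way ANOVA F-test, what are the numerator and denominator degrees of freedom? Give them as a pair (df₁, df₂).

degrees of freedom = [3, 33]

k = 4 groups, N = 37 total
df = (k−1, N−k) = (4−1, 37−4) = (3, 33)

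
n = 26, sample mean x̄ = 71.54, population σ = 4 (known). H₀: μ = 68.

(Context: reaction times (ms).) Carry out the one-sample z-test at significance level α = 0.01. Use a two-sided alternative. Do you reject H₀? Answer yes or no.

SE = σ/√n = 4/√26 = 0.7845
z = (x̄−μ₀)/SE = (71.54−68)/0.7845 = 4.5126
p-value (two-sided) = 0.00001
At α=0.01: p < α → reject H₀

reject H₀: yes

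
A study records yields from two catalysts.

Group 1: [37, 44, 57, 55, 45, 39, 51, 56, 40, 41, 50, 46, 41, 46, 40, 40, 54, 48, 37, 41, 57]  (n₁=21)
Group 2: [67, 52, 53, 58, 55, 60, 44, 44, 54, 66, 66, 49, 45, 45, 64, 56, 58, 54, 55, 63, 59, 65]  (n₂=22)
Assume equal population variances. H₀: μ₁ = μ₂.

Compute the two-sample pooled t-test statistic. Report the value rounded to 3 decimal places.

x̄₁=45.952, s₁=6.823, n₁=21
x̄₂=56.000, s₂=7.439, n₂=22
s_p² = [20·6.823² + 21·7.439²]/41 = 51.0476
SE = √(s_p²·(1/21+1/22)) = 2.1797
t = (45.952−56.000)/2.1797 = -4.6096
df = 41

test statistic = -4.610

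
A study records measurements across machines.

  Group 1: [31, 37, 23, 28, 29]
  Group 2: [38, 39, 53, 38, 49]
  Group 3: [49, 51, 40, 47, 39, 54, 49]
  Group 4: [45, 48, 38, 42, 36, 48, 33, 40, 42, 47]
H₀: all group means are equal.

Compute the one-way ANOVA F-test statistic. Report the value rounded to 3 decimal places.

test statistic = 9.800

Group means [29.60, 43.40, 47.00, 41.90], grand mean 41.222
SSB = Σnᵢ(x̄ᵢ−x̄)² = 937.367; SSW = ΣΣ(x−x̄ᵢ)² = 733.300
MSB = 937.367/3 = 312.4556; MSW = 733.300/23 = 31.8826
F = MSB/MSW = 9.8002
df = (3, 23)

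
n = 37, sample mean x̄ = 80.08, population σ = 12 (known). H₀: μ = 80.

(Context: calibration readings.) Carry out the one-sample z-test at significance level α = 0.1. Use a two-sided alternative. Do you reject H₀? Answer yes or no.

reject H₀: no

SE = σ/√n = 12/√37 = 1.9728
z = (x̄−μ₀)/SE = (80.08−80)/1.9728 = 0.0406
p-value (two-sided) = 0.96765
At α=0.1: p ≥ α → fail to reject H₀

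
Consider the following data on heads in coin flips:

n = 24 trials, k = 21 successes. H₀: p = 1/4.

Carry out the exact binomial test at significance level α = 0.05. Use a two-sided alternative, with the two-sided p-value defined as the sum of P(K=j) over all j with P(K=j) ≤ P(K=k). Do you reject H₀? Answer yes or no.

Exact binomial: n=24, k=21, p₀=1/4=0.2500
P(X=j) = C(n,j)·p₀^j·(1−p₀)^(n−j); p = Σ P(X=j) over j with P(X=j) ≤ P(X=21)
p-value (two-sided) = 0.00000
At α=0.05: p < α → reject H₀

reject H₀: yes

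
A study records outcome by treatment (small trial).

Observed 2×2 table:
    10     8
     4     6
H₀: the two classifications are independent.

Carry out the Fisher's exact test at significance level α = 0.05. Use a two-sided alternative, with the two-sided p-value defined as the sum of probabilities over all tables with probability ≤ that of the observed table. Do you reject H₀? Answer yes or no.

Margins: r₁=18, r₂=10, c₁=14, c₂=14, n=28
p_obs = C(18,10)·C(10,4)/C(28,14); sum pmf over tables with pmf ≤ p_obs
p-value (two-sided) = 0.69458
At α=0.05: p ≥ α → fail to reject H₀

reject H₀: no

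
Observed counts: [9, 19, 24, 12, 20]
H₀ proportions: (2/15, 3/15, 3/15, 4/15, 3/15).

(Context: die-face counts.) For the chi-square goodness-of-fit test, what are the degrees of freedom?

degrees of freedom = 4

df = k − 1 = 5 − 1 = 4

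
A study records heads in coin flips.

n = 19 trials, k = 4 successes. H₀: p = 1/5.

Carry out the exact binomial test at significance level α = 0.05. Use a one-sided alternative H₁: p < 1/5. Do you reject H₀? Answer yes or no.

Exact binomial: n=19, k=4, p₀=1/5=0.2000
P(X≤4) from Σ C(n,i)·p₀^i·(1−p₀)^(n−i)
p-value (one-sided, H₁ less) = 0.67329
At α=0.05: p ≥ α → fail to reject H₀

reject H₀: no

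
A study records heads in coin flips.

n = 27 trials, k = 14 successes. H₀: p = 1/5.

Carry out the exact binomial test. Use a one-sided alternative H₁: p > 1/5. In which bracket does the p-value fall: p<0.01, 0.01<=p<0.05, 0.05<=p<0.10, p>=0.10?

p-value bracket: p<0.01

Exact binomial: n=27, k=14, p₀=1/5=0.2000
P(X≥14) from Σ C(n,i)·p₀^i·(1−p₀)^(n−i)
p-value (one-sided, H₁ greater) = 0.00023
→ bracket: p<0.01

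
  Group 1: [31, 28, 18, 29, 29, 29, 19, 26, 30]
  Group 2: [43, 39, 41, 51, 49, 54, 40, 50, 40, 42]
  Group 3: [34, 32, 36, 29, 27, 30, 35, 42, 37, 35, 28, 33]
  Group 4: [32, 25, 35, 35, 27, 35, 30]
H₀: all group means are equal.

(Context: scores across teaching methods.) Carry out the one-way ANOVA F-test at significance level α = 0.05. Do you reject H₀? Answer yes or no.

reject H₀: yes

Group means [26.56, 44.90, 33.17, 31.29], grand mean 34.342
SSB = Σnᵢ(x̄ᵢ−x̄)² = 1742.335; SSW = ΣΣ(x−x̄ᵢ)² = 758.217
MSB = 1742.335/3 = 580.7784; MSW = 758.217/34 = 22.3005
F = MSB/MSW = 26.0433
df = (3, 34)
p-value (upper-tail) = 0.00000
At α=0.05: p < α → reject H₀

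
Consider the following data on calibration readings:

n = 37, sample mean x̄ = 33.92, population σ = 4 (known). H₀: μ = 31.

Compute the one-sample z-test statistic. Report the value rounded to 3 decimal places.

SE = σ/√n = 4/√37 = 0.6576
z = (x̄−μ₀)/SE = (33.92−31)/0.6576 = 4.4404

test statistic = 4.440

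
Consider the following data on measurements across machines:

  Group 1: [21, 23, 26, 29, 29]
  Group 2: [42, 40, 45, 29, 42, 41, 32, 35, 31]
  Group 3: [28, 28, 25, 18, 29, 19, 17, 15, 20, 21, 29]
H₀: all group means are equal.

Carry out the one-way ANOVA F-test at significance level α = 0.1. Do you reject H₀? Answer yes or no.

reject H₀: yes

Group means [25.60, 37.44, 22.64], grand mean 28.560
SSB = Σnᵢ(x̄ᵢ−x̄)² = 1140.192; SSW = ΣΣ(x−x̄ᵢ)² = 595.968
MSB = 1140.192/2 = 570.0962; MSW = 595.968/22 = 27.0894
F = MSB/MSW = 21.0450
df = (2, 22)
p-value (upper-tail) = 0.00001
At α=0.1: p < α → reject H₀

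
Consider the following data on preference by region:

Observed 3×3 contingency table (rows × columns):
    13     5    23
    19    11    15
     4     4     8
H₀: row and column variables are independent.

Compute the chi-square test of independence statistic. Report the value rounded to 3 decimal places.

Row totals [41, 45, 16], col totals [36, 20, 46], n=102
χ² = (13−14.47)²/14.47 + (5−8.04)²/8.04 + (23−18.49)²/18.49 + (19−15.88)²/15.88 + (11−8.82)²/8.82 + (15−20.29)²/20.29 + (4−5.65)²/5.65 + (4−3.14)²/3.14 + (8−7.22)²/7.22 = 5.7312
df = 4

test statistic = 5.731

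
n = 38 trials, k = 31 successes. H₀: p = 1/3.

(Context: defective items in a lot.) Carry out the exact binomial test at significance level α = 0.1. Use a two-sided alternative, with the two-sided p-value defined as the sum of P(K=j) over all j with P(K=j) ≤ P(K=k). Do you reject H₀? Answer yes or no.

Exact binomial: n=38, k=31, p₀=1/3=0.3333
P(X=j) = C(n,j)·p₀^j·(1−p₀)^(n−j); p = Σ P(X=j) over j with P(X=j) ≤ P(X=31)
p-value (two-sided) = 0.00000
At α=0.1: p < α → reject H₀

reject H₀: yes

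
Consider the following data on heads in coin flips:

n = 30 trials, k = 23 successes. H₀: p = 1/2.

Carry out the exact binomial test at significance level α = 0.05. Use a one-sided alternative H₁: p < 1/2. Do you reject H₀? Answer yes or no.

Exact binomial: n=30, k=23, p₀=1/2=0.5000
P(X≤23) from Σ C(n,i)·p₀^i·(1−p₀)^(n−i)
p-value (one-sided, H₁ less) = 0.99928
At α=0.05: p ≥ α → fail to reject H₀

reject H₀: no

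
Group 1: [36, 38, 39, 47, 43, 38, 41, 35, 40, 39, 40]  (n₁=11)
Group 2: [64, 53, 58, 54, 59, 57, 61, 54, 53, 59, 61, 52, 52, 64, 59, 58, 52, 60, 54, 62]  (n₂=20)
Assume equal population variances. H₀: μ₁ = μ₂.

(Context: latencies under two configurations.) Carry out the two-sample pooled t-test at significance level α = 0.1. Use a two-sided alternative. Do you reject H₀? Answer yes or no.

reject H₀: yes

x̄₁=39.636, s₁=3.295, n₁=11
x̄₂=57.300, s₂=4.041, n₂=20
s_p² = [10·3.295² + 19·4.041²]/29 = 14.4395
SE = √(s_p²·(1/11+1/20)) = 1.4264
t = (39.636−57.300)/1.4264 = -12.3832
df = 29
p-value (two-sided) = 0.00000
At α=0.1: p < α → reject H₀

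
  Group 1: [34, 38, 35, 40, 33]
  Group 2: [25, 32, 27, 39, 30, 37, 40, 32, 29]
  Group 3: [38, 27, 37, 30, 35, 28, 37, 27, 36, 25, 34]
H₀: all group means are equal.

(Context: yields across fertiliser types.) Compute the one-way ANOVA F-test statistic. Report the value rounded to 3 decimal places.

Group means [36.00, 32.33, 32.18], grand mean 33.000
SSB = Σnᵢ(x̄ᵢ−x̄)² = 56.364; SSW = ΣΣ(x−x̄ᵢ)² = 491.636
MSB = 56.364/2 = 28.1818; MSW = 491.636/22 = 22.3471
F = MSB/MSW = 1.2611
df = (2, 22)

test statistic = 1.261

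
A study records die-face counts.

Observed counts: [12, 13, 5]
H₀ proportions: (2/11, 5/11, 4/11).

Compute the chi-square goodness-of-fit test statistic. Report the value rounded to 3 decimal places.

n = 30; E_i = n·p_i = [5.45, 13.64, 10.91]
χ² = (12−5.45)²/5.45 + (13−13.64)²/13.64 + (5−10.91)²/10.91 = 11.0850
df = 2

test statistic = 11.085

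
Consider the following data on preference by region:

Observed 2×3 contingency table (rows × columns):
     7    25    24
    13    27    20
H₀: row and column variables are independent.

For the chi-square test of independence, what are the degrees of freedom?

degrees of freedom = 2

df = (r−1)(c−1) = (2−1)·(3−1) = 2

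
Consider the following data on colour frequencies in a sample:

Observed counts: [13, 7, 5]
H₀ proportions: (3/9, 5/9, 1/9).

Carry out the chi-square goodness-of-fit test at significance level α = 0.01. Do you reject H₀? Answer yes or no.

reject H₀: no

n = 25; E_i = n·p_i = [8.33, 13.89, 2.78]
χ² = (13−8.33)²/8.33 + (7−13.89)²/13.89 + (5−2.78)²/2.78 = 7.8080
df = 2
p-value (upper-tail) = 0.02016
At α=0.01: p ≥ α → fail to reject H₀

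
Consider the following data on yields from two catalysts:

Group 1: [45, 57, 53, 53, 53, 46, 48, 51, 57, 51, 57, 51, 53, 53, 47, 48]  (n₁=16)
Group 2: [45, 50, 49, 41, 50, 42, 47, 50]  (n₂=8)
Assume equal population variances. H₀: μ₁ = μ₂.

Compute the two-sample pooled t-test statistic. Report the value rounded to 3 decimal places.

x̄₁=51.438, s₁=3.829, n₁=16
x̄₂=46.750, s₂=3.694, n₂=8
s_p² = [15·3.829² + 7·3.694²]/22 = 14.3381
SE = √(s_p²·(1/16+1/8)) = 1.6396
t = (51.438−46.750)/1.6396 = 2.8589
df = 22

test statistic = 2.859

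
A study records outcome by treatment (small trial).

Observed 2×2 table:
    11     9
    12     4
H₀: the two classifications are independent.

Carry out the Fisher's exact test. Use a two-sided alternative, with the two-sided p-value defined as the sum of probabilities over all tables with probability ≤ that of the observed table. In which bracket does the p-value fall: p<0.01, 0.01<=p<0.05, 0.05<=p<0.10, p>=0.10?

Margins: r₁=20, r₂=16, c₁=23, c₂=13, n=36
p_obs = C(20,11)·C(16,12)/C(36,23); sum pmf over tables with pmf ≤ p_obs
p-value (two-sided) = 0.30135
→ bracket: p>=0.10

p-value bracket: p>=0.10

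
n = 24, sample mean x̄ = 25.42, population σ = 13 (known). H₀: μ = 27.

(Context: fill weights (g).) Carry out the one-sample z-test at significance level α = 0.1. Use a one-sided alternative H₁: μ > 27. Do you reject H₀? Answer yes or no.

reject H₀: no

SE = σ/√n = 13/√24 = 2.6536
z = (x̄−μ₀)/SE = (25.42−27)/2.6536 = -0.5954
p-value (one-sided, H₁ greater) = 0.72422
At α=0.1: p ≥ α → fail to reject H₀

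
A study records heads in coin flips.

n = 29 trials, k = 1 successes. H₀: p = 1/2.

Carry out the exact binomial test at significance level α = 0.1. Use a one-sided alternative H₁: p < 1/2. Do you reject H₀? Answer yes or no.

Exact binomial: n=29, k=1, p₀=1/2=0.5000
P(X≤1) from Σ C(n,i)·p₀^i·(1−p₀)^(n−i)
p-value (one-sided, H₁ less) = 0.00000
At α=0.1: p < α → reject H₀

reject H₀: yes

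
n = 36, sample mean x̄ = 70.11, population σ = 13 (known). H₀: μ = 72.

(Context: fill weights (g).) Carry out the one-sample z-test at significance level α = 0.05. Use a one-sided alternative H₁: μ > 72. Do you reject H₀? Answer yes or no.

SE = σ/√n = 13/√36 = 2.1667
z = (x̄−μ₀)/SE = (70.11−72)/2.1667 = -0.8723
p-value (one-sided, H₁ greater) = 0.80848
At α=0.05: p ≥ α → fail to reject H₀

reject H₀: no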